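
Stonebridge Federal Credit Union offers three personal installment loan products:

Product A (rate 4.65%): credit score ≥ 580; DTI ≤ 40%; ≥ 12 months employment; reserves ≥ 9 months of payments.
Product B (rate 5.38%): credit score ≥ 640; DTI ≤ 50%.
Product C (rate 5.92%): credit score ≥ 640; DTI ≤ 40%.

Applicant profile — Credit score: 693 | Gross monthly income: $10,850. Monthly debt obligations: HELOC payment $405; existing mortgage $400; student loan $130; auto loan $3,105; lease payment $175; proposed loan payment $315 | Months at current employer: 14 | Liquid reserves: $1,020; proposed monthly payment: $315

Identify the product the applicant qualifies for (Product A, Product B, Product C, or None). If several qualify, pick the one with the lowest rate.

Total debts = (405 + 400 + 130 + 3,105 + 175 + 315) = 4,530; DTI = 4,530/10,850 = 41.8%.
Reserves = 1,020/315 = 3.2 months.
Product A: score 693 ≥ 580; DTI 41.8% > 40%; employment 14 ≥ 12 mo; reserves 3.2 < 9 mo → does not qualify.
Product B: score 693 ≥ 640; DTI 41.8% ≤ 50% → qualifies.
Product C: score 693 ≥ 640; DTI 41.8% > 40% → does not qualify.

Product B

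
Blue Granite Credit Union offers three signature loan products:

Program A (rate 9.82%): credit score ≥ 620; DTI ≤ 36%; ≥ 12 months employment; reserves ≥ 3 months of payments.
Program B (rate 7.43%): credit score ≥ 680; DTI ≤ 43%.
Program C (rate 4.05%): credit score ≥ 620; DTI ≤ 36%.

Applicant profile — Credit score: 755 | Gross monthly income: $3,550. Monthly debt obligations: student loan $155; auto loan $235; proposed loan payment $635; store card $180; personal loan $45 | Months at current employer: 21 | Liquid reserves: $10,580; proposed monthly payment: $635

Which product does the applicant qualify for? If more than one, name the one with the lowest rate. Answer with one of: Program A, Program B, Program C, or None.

Total debts = (155 + 235 + 635 + 180 + 45) = 1,250; DTI = 1,250/3,550 = 35.2%.
Reserves = 10,580/635 = 16.7 months.
Program A: score 755 ≥ 620; DTI 35.2% ≤ 36%; employment 21 ≥ 12 mo; reserves 16.7 ≥ 3 mo → qualifies.
Program B: score 755 ≥ 680; DTI 35.2% ≤ 43% → qualifies.
Program C: score 755 ≥ 620; DTI 35.2% ≤ 36% → qualifies.
Qualifying: Program A, Program B, Program C. Lowest rate is 4.05% → Program C.

Program C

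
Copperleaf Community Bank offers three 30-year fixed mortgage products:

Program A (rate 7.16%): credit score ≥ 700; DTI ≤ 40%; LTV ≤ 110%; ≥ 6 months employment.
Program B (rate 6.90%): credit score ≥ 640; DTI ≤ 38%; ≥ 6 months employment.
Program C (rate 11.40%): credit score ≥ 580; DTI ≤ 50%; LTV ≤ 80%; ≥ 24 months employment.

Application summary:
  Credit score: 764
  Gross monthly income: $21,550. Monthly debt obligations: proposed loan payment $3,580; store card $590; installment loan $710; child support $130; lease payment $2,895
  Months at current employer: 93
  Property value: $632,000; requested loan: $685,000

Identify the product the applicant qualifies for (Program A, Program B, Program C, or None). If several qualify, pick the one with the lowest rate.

Program B

Total debts = (3,580 + 590 + 710 + 130 + 2,895) = 7,905; DTI = 7,905/21,550 = 36.7%.
LTV = 685,000/632,000 = 108.4%.
Program A: score 764 ≥ 700; DTI 36.7% ≤ 40%; LTV 108.4% ≤ 110%; employment 93 ≥ 6 mo → qualifies.
Program B: score 764 ≥ 640; DTI 36.7% ≤ 38%; employment 93 ≥ 6 mo → qualifies.
Program C: score 764 ≥ 580; DTI 36.7% ≤ 50%; LTV 108.4% > 80%; employment 93 ≥ 24 mo → does not qualify.
Qualifying: Program A, Program B. Lowest rate is 6.90% → Program B.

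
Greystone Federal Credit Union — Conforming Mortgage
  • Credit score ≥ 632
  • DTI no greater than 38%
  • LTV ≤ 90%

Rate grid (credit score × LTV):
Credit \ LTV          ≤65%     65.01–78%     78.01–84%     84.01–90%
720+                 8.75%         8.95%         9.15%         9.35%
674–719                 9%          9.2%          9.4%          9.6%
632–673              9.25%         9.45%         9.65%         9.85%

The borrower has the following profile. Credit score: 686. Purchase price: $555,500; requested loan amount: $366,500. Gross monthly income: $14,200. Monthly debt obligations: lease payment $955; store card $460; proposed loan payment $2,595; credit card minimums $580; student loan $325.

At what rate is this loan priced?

9.2%

Credit score 686 ≥ 632; Total monthly debts = (955 + 460 + 2,595 + 580 + 325) = 4,915. Debt-to-income = 4,915/14,200 = 34.6% — meets 38% limit
LTV = 366,500/555,500 = 66% ≤ 90%
Row: 686 falls in 674–719. Column: 66% falls in 65.01–78%. Rate = 9.2%.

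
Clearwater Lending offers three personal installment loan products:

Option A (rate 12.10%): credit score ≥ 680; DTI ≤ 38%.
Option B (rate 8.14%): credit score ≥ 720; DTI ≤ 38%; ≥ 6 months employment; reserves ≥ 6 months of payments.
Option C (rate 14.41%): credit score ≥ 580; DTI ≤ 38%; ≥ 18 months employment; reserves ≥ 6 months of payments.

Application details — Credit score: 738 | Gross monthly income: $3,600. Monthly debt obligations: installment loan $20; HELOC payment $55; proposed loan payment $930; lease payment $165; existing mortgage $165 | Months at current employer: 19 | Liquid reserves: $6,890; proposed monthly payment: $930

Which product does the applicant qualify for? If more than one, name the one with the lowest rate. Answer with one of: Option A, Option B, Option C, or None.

Total debts = (20 + 55 + 930 + 165 + 165) = 1,335; DTI = 1,335/3,600 = 37.1%.
Reserves = 6,890/930 = 7.4 months.
Option A: score 738 ≥ 680; DTI 37.1% ≤ 38% → qualifies.
Option B: score 738 ≥ 720; DTI 37.1% ≤ 38%; employment 19 ≥ 6 mo; reserves 7.4 ≥ 6 mo → qualifies.
Option C: score 738 ≥ 580; DTI 37.1% ≤ 38%; employment 19 ≥ 18 mo; reserves 7.4 ≥ 6 mo → qualifies.
Qualifying: Option A, Option B, Option C. Lowest rate is 8.14% → Option B.

Option B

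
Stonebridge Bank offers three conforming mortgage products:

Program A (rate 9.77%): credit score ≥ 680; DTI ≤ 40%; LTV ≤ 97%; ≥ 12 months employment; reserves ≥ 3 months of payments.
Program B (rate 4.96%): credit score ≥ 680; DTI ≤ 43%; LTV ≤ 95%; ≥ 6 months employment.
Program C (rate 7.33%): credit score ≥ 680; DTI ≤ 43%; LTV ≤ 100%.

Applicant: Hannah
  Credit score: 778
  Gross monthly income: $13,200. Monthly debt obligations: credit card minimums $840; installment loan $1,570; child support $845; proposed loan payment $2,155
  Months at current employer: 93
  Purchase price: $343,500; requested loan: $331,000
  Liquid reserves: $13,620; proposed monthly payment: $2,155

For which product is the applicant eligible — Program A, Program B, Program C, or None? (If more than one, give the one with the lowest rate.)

Program C

Total debts = (840 + 1,570 + 845 + 2,155) = 5,410; DTI = 5,410/13,200 = 41%.
LTV = 331,000/343,500 = 96.4%.
Reserves = 13,620/2,155 = 6.3 months.
Program A: score 778 ≥ 680; DTI 41% > 40%; LTV 96.4% ≤ 97%; employment 93 ≥ 12 mo; reserves 6.3 ≥ 3 mo → does not qualify.
Program B: score 778 ≥ 680; DTI 41% ≤ 43%; LTV 96.4% > 95%; employment 93 ≥ 6 mo → does not qualify.
Program C: score 778 ≥ 680; DTI 41% ≤ 43%; LTV 96.4% ≤ 100% → qualifies.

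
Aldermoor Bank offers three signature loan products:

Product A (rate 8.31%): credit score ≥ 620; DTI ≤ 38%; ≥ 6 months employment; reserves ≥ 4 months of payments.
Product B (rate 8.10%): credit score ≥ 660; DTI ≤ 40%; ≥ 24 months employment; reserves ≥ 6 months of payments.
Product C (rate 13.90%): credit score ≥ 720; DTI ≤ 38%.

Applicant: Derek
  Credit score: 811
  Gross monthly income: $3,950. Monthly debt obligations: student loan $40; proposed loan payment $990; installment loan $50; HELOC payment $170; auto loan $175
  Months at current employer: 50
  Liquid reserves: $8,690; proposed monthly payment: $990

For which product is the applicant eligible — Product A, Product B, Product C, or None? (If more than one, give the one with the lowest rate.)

Total debts = (40 + 990 + 50 + 170 + 175) = 1,425; DTI = 1,425/3,950 = 36.1%.
Reserves = 8,690/990 = 8.8 months.
Product A: score 811 ≥ 620; DTI 36.1% ≤ 38%; employment 50 ≥ 6 mo; reserves 8.8 ≥ 4 mo → qualifies.
Product B: score 811 ≥ 660; DTI 36.1% ≤ 40%; employment 50 ≥ 24 mo; reserves 8.8 ≥ 6 mo → qualifies.
Product C: score 811 ≥ 720; DTI 36.1% ≤ 38% → qualifies.
Qualifying: Product A, Product B, Product C. Lowest rate is 8.10% → Product B.

Product B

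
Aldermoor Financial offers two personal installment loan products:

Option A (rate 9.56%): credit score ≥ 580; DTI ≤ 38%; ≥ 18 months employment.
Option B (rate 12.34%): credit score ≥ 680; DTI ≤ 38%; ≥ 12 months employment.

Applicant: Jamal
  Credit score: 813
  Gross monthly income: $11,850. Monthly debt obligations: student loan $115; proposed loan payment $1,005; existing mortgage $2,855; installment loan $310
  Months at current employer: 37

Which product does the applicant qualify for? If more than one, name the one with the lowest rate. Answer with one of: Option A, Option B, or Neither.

Total debts = (115 + 1,005 + 2,855 + 310) = 4,285; DTI = 4,285/11,850 = 36.2%.
Option A: score 813 ≥ 580; DTI 36.2% ≤ 38%; employment 37 ≥ 18 mo → qualifies.
Option B: score 813 ≥ 680; DTI 36.2% ≤ 38%; employment 37 ≥ 12 mo → qualifies.
Qualifying: Option A, Option B. Lowest rate is 9.56% → Option A.

Option A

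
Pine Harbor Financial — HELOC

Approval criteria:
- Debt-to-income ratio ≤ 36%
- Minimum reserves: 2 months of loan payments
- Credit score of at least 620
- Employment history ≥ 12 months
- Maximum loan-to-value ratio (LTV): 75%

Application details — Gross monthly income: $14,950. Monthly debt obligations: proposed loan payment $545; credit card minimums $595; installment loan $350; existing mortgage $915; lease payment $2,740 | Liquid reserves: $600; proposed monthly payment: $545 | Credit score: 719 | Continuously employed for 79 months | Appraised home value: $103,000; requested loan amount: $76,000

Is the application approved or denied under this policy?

Total monthly debts = (545 + 595 + 350 + 915 + 2,740) = 5,145. DTI = 5,145/14,950 = 34.4% ≤ 36%
Reserves: 600 ÷ 545 = 1.1 months (below 2-month minimum)
Credit score 719 ≥ 620 (meets)
Employment 79 ≥ 12 months
LTV: 76,000 ÷ 103,000 = 73.8%, within 75% cap
Fails on reserves.

Denied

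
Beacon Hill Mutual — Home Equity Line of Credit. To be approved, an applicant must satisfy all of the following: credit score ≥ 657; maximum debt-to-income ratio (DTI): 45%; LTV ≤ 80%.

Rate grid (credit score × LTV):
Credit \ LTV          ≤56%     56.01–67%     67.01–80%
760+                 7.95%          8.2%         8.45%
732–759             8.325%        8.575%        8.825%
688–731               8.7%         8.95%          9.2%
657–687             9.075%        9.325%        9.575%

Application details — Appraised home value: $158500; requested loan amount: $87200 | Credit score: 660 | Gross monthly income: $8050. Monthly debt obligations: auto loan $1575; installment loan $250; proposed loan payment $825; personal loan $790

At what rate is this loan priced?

9.075%

Credit score 660 ≥ 657; Total monthly debts = (1,575 + 250 + 825 + 790) = 3,440. Debt-to-income = 3,440/8,050 = 42.7% — meets 45% limit
LTV: 87,200 ÷ 158,500 = 55%, within 80% cap
Score 660 is in the 657–687 band; LTV 55% is in the ≤56% band → 9.075%.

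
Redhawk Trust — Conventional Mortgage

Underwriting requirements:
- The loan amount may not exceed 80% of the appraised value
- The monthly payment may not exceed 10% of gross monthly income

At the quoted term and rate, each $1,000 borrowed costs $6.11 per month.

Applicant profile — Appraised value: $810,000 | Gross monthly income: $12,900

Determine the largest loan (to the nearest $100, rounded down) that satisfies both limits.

Payment cap: 10% × $12,900 = $1,290/month.
At $6.11 per $1,000, that supports 1,290/6.11 × 1,000 ≈ $211,129 → $211,100.
LTV cap: 80% × $810,000 = $648,000 → $648,000.
Binding constraint: payment-to-income.

$211,100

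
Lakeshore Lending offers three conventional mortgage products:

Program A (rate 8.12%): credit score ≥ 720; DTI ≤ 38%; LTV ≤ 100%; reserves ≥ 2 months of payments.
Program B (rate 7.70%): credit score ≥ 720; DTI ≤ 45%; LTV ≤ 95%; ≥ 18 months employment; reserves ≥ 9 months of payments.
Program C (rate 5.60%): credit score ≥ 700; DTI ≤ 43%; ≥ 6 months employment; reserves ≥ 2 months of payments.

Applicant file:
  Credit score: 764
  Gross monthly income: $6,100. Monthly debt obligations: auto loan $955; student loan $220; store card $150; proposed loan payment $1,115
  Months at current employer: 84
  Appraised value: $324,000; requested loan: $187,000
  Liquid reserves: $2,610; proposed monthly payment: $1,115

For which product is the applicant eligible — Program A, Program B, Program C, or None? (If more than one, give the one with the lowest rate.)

Program C

Total debts = (955 + 220 + 150 + 1,115) = 2,440; DTI = 2,440/6,100 = 40%.
LTV = 187,000/324,000 = 57.7%.
Reserves = 2,610/1,115 = 2.3 months.
Program A: score 764 ≥ 720; DTI 40% > 38%; LTV 57.7% ≤ 100%; reserves 2.3 ≥ 2 mo → does not qualify.
Program B: score 764 ≥ 720; DTI 40% ≤ 45%; LTV 57.7% ≤ 95%; employment 84 ≥ 18 mo; reserves 2.3 < 9 mo → does not qualify.
Program C: score 764 ≥ 700; DTI 40% ≤ 43%; employment 84 ≥ 6 mo; reserves 2.3 ≥ 2 mo → qualifies.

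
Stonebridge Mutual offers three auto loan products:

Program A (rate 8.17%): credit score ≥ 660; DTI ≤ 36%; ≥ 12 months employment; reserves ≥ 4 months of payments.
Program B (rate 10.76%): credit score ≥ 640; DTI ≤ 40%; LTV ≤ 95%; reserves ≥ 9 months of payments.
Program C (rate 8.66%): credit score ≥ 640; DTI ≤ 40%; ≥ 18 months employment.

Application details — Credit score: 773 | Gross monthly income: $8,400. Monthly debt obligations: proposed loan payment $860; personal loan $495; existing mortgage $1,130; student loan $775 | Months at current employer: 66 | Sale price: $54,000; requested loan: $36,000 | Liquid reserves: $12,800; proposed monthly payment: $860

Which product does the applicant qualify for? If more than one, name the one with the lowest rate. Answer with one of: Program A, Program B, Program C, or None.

Total debts = (860 + 495 + 1,130 + 775) = 3,260; DTI = 3,260/8,400 = 38.8%.
LTV = 36,000/54,000 = 66.7%.
Reserves = 12,800/860 = 14.9 months.
Program A: score 773 ≥ 660; DTI 38.8% > 36%; employment 66 ≥ 12 mo; reserves 14.9 ≥ 4 mo → does not qualify.
Program B: score 773 ≥ 640; DTI 38.8% ≤ 40%; LTV 66.7% ≤ 95%; reserves 14.9 ≥ 9 mo → qualifies.
Program C: score 773 ≥ 640; DTI 38.8% ≤ 40%; employment 66 ≥ 18 mo → qualifies.
Qualifying: Program B, Program C. Lowest rate is 8.66% → Program C.

Program C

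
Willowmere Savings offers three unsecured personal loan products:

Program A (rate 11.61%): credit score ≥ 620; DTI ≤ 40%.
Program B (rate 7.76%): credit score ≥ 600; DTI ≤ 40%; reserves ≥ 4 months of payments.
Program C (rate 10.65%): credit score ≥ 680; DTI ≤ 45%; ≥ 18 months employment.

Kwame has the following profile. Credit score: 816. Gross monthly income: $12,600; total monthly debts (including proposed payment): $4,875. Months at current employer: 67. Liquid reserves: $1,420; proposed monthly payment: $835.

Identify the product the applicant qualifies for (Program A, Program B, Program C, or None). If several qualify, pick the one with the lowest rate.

DTI = 4,875/12,600 = 38.7%.
Reserves = 1,420/835 = 1.7 months.
Program A: score 816 ≥ 620; DTI 38.7% ≤ 40% → qualifies.
Program B: score 816 ≥ 600; DTI 38.7% ≤ 40%; reserves 1.7 < 4 mo → does not qualify.
Program C: score 816 ≥ 680; DTI 38.7% ≤ 45%; employment 67 ≥ 18 mo → qualifies.
Qualifying: Program A, Program C. Lowest rate is 10.65% → Program C.

Program C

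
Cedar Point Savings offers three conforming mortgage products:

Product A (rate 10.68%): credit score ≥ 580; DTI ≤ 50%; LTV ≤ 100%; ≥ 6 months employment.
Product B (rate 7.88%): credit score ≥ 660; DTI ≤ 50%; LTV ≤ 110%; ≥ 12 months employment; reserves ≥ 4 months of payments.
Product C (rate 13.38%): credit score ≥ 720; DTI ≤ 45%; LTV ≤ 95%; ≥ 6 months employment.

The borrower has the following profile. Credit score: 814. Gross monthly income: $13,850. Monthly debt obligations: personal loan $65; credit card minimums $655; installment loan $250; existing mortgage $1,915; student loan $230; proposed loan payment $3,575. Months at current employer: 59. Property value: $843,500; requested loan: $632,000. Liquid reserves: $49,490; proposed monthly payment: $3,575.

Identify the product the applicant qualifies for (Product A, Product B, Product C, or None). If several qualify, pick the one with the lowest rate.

Total debts = (65 + 655 + 250 + 1,915 + 230 + 3,575) = 6,690; DTI = 6,690/13,850 = 48.3%.
LTV = 632,000/843,500 = 74.9%.
Reserves = 49,490/3,575 = 13.8 months.
Product A: score 814 ≥ 580; DTI 48.3% ≤ 50%; LTV 74.9% ≤ 100%; employment 59 ≥ 6 mo → qualifies.
Product B: score 814 ≥ 660; DTI 48.3% ≤ 50%; LTV 74.9% ≤ 110%; employment 59 ≥ 12 mo; reserves 13.8 ≥ 4 mo → qualifies.
Product C: score 814 ≥ 720; DTI 48.3% > 45%; LTV 74.9% ≤ 95%; employment 59 ≥ 6 mo → does not qualify.
Qualifying: Product A, Product B. Lowest rate is 7.88% → Product B.

Product B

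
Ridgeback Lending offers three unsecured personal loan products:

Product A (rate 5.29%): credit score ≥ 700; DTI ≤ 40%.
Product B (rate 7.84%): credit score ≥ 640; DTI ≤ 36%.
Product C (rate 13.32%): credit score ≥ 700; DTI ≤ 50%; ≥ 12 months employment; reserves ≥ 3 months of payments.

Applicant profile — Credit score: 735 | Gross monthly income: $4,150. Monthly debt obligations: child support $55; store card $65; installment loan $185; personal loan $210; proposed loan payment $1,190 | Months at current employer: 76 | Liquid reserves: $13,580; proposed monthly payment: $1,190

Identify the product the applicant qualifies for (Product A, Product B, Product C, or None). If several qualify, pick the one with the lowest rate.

Total debts = (55 + 65 + 185 + 210 + 1,190) = 1,705; DTI = 1,705/4,150 = 41.1%.
Reserves = 13,580/1,190 = 11.4 months.
Product A: score 735 ≥ 700; DTI 41.1% > 40% → does not qualify.
Product B: score 735 ≥ 640; DTI 41.1% > 36% → does not qualify.
Product C: score 735 ≥ 700; DTI 41.1% ≤ 50%; employment 76 ≥ 12 mo; reserves 11.4 ≥ 3 mo → qualifies.

Product C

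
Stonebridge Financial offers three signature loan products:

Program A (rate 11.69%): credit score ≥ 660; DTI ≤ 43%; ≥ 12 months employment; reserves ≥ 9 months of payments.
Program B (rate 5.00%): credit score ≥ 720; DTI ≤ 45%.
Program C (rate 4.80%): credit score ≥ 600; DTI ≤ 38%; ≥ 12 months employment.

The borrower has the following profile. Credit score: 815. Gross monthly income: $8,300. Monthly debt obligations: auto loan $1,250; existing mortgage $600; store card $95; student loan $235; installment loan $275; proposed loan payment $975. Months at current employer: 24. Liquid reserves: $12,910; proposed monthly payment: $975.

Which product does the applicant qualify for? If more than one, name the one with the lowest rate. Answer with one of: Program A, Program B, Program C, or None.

Program B

Total debts = (1,250 + 600 + 95 + 235 + 275 + 975) = 3,430; DTI = 3,430/8,300 = 41.3%.
Reserves = 12,910/975 = 13.2 months.
Program A: score 815 ≥ 660; DTI 41.3% ≤ 43%; employment 24 ≥ 12 mo; reserves 13.2 ≥ 9 mo → qualifies.
Program B: score 815 ≥ 720; DTI 41.3% ≤ 45% → qualifies.
Program C: score 815 ≥ 600; DTI 41.3% > 38%; employment 24 ≥ 12 mo → does not qualify.
Qualifying: Program A, Program B. Lowest rate is 5.00% → Program B.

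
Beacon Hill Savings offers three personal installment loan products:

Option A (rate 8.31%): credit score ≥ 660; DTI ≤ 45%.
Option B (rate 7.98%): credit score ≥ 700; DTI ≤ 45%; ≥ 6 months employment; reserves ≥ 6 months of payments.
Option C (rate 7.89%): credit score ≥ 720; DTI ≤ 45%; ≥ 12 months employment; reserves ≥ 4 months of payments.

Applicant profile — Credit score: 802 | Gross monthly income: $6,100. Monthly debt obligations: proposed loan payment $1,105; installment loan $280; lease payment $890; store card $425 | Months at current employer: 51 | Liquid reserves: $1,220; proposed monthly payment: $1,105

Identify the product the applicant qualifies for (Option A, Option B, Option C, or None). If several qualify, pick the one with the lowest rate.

Option A

Total debts = (1,105 + 280 + 890 + 425) = 2,700; DTI = 2,700/6,100 = 44.3%.
Reserves = 1,220/1,105 = 1.1 months.
Option A: score 802 ≥ 660; DTI 44.3% ≤ 45% → qualifies.
Option B: score 802 ≥ 700; DTI 44.3% ≤ 45%; employment 51 ≥ 6 mo; reserves 1.1 < 6 mo → does not qualify.
Option C: score 802 ≥ 720; DTI 44.3% ≤ 45%; employment 51 ≥ 12 mo; reserves 1.1 < 4 mo → does not qualify.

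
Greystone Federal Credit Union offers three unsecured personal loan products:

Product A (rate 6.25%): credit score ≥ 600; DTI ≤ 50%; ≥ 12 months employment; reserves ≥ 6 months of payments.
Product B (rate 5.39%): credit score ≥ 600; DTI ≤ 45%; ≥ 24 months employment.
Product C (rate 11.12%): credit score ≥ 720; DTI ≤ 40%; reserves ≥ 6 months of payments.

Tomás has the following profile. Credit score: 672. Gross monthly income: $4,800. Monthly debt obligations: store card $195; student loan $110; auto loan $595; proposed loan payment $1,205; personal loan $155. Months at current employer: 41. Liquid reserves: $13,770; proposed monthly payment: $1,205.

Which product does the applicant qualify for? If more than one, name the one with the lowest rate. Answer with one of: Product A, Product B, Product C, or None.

Product A

Total debts = (195 + 110 + 595 + 1,205 + 155) = 2,260; DTI = 2,260/4,800 = 47.1%.
Reserves = 13,770/1,205 = 11.4 months.
Product A: score 672 ≥ 600; DTI 47.1% ≤ 50%; employment 41 ≥ 12 mo; reserves 11.4 ≥ 6 mo → qualifies.
Product B: score 672 ≥ 600; DTI 47.1% > 45%; employment 41 ≥ 24 mo → does not qualify.
Product C: score 672 < 720; DTI 47.1% > 40%; reserves 11.4 ≥ 6 mo → does not qualify.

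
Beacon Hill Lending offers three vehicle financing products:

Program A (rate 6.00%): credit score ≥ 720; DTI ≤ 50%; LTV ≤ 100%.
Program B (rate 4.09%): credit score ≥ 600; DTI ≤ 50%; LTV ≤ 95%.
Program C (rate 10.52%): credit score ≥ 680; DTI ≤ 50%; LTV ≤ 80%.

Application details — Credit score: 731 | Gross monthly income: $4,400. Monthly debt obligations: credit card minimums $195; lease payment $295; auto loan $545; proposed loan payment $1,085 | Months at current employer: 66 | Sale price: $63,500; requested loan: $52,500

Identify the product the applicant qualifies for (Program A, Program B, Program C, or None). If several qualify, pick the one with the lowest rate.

Program B

Total debts = (195 + 295 + 545 + 1,085) = 2,120; DTI = 2,120/4,400 = 48.2%.
LTV = 52,500/63,500 = 82.7%.
Program A: score 731 ≥ 720; DTI 48.2% ≤ 50%; LTV 82.7% ≤ 100% → qualifies.
Program B: score 731 ≥ 600; DTI 48.2% ≤ 50%; LTV 82.7% ≤ 95% → qualifies.
Program C: score 731 ≥ 680; DTI 48.2% ≤ 50%; LTV 82.7% > 80% → does not qualify.
Qualifying: Program A, Program B. Lowest rate is 4.09% → Program B.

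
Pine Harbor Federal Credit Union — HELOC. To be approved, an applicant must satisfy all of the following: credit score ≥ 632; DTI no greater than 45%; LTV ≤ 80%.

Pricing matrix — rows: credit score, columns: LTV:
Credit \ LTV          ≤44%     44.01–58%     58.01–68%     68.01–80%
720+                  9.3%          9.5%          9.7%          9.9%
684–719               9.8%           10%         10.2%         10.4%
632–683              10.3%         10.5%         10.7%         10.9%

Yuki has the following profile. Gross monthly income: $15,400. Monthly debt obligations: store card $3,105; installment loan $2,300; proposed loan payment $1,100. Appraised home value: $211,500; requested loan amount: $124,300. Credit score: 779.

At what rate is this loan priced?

9.7%

Credit score 779 ≥ 632; Total monthly debts = (3,105 + 2,300 + 1,100) = 6,505. DTI: 6,505 ÷ 15,400 = 42.2%, within the 45% cap
LTV = 124,300/211,500 = 58.8% ≤ 80%
Credit 779 → row 720+; LTV 58.8% → column 58.01–68%. Grid cell → 9.7%.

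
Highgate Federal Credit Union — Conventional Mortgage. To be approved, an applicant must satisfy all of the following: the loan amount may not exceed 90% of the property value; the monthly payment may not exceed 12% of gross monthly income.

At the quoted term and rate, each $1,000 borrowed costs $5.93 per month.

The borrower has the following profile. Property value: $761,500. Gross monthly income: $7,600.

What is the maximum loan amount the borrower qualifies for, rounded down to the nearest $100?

Payment cap: 12% × $7,600 = $912/month.
At $5.93 per $1,000, that supports 912/5.93 × 1,000 ≈ $153,794 → $153,700.
LTV cap: 90% × $761,500 = $685,350 → $685,300.
Binding constraint: payment-to-income.

$153,700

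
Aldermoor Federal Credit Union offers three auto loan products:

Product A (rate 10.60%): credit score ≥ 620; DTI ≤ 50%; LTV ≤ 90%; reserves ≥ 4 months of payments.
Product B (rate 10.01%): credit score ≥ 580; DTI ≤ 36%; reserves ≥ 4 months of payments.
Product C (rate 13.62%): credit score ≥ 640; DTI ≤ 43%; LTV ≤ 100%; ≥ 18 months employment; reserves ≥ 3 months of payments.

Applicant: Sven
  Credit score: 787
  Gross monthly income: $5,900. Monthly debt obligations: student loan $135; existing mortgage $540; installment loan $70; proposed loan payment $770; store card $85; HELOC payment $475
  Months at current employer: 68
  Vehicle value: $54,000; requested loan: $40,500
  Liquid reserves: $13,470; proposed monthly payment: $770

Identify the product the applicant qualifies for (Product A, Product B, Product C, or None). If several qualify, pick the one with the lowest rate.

Total debts = (135 + 540 + 70 + 770 + 85 + 475) = 2,075; DTI = 2,075/5,900 = 35.2%.
LTV = 40,500/54,000 = 75%.
Reserves = 13,470/770 = 17.5 months.
Product A: score 787 ≥ 620; DTI 35.2% ≤ 50%; LTV 75% ≤ 90%; reserves 17.5 ≥ 4 mo → qualifies.
Product B: score 787 ≥ 580; DTI 35.2% ≤ 36%; reserves 17.5 ≥ 4 mo → qualifies.
Product C: score 787 ≥ 640; DTI 35.2% ≤ 43%; LTV 75% ≤ 100%; employment 68 ≥ 18 mo; reserves 17.5 ≥ 3 mo → qualifies.
Qualifying: Product A, Product B, Product C. Lowest rate is 10.01% → Product B.

Product B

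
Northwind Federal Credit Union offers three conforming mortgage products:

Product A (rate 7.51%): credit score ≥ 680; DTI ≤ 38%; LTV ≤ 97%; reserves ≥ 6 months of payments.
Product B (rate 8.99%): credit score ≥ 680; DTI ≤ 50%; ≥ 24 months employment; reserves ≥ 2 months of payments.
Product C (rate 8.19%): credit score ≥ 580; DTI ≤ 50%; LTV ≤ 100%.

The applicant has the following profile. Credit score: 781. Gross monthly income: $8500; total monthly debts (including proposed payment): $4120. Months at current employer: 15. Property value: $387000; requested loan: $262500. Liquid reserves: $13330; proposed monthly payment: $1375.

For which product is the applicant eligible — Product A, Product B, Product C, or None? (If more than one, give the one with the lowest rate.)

DTI = 4,120/8,500 = 48.5%.
LTV = 262,500/387,000 = 67.8%.
Reserves = 13,330/1,375 = 9.7 months.
Product A: score 781 ≥ 680; DTI 48.5% > 38%; LTV 67.8% ≤ 97%; reserves 9.7 ≥ 6 mo → does not qualify.
Product B: score 781 ≥ 680; DTI 48.5% ≤ 50%; employment 15 < 24 mo; reserves 9.7 ≥ 2 mo → does not qualify.
Product C: score 781 ≥ 580; DTI 48.5% ≤ 50%; LTV 67.8% ≤ 100% → qualifies.

Product C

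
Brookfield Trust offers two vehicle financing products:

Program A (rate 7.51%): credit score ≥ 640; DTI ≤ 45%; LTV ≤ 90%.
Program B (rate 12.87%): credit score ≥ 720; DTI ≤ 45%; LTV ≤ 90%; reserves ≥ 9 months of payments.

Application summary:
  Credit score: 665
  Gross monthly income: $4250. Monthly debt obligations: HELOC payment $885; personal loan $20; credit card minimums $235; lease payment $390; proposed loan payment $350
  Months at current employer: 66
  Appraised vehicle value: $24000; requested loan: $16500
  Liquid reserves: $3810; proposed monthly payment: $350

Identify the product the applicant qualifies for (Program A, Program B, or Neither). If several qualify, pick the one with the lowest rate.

Program A

Total debts = (885 + 20 + 235 + 390 + 350) = 1,880; DTI = 1,880/4,250 = 44.2%.
LTV = 16,500/24,000 = 68.8%.
Reserves = 3,810/350 = 10.9 months.
Program A: score 665 ≥ 640; DTI 44.2% ≤ 45%; LTV 68.8% ≤ 90% → qualifies.
Program B: score 665 < 720; DTI 44.2% ≤ 45%; LTV 68.8% ≤ 90%; reserves 10.9 ≥ 9 mo → does not qualify.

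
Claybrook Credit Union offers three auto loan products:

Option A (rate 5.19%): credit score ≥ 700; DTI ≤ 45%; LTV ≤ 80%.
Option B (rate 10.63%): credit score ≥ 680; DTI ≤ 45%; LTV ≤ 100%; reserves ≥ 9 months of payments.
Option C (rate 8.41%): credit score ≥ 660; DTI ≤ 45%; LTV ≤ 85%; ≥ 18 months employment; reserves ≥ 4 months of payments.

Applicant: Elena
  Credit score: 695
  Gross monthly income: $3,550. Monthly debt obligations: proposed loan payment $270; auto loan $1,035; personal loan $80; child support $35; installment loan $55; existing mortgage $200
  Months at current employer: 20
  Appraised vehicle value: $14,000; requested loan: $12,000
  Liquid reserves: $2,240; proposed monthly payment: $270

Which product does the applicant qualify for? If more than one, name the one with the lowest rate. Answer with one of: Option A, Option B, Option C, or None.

Total debts = (270 + 1,035 + 80 + 35 + 55 + 200) = 1,675; DTI = 1,675/3,550 = 47.2%.
LTV = 12,000/14,000 = 85.7%.
Reserves = 2,240/270 = 8.3 months.
Option A: score 695 < 700; DTI 47.2% > 45%; LTV 85.7% > 80% → does not qualify.
Option B: score 695 ≥ 680; DTI 47.2% > 45%; LTV 85.7% ≤ 100%; reserves 8.3 < 9 mo → does not qualify.
Option C: score 695 ≥ 660; DTI 47.2% > 45%; LTV 85.7% > 85%; employment 20 ≥ 18 mo; reserves 8.3 ≥ 4 mo → does not qualify.

None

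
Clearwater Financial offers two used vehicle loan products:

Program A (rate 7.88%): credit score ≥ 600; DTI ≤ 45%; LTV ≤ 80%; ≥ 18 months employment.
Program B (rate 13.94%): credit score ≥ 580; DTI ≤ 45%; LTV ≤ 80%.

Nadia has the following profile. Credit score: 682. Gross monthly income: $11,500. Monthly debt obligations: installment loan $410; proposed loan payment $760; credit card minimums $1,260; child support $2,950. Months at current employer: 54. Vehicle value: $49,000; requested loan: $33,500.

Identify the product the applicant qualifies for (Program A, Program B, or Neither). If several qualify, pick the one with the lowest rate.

Neither

Total debts = (410 + 760 + 1,260 + 2,950) = 5,380; DTI = 5,380/11,500 = 46.8%.
LTV = 33,500/49,000 = 68.4%.
Program A: score 682 ≥ 600; DTI 46.8% > 45%; LTV 68.4% ≤ 80%; employment 54 ≥ 18 mo → does not qualify.
Program B: score 682 ≥ 580; DTI 46.8% > 45%; LTV 68.4% ≤ 80% → does not qualify.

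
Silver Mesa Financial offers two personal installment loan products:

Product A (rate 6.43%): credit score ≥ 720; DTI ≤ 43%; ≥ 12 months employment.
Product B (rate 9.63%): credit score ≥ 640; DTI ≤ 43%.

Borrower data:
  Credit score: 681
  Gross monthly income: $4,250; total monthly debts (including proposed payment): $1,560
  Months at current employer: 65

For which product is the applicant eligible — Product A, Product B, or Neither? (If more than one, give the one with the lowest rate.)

Product B

DTI = 1,560/4,250 = 36.7%.
Product A: score 681 < 720; DTI 36.7% ≤ 43%; employment 65 ≥ 12 mo → does not qualify.
Product B: score 681 ≥ 640; DTI 36.7% ≤ 43% → qualifies.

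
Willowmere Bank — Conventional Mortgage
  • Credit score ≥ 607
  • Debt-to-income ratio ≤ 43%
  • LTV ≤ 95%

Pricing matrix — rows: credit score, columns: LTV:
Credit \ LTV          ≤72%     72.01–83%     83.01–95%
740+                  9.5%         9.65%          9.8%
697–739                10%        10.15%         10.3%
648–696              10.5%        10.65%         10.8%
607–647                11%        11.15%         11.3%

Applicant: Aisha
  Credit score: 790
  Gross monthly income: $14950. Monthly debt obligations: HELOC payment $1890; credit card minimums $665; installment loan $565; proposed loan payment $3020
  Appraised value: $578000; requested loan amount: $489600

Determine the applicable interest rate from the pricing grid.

Credit score 790 ≥ 607; Total monthly debts = (1,890 + 665 + 565 + 3,020) = 6,140. Debt-to-income = 6,140/14,950 = 41.1% — meets 43% limit
LTV: 489,600 ÷ 578,000 = 84.7%, within 95% cap
Credit 790 → row 740+; LTV 84.7% → column 83.01–95%. Grid cell → 9.8%.

9.8%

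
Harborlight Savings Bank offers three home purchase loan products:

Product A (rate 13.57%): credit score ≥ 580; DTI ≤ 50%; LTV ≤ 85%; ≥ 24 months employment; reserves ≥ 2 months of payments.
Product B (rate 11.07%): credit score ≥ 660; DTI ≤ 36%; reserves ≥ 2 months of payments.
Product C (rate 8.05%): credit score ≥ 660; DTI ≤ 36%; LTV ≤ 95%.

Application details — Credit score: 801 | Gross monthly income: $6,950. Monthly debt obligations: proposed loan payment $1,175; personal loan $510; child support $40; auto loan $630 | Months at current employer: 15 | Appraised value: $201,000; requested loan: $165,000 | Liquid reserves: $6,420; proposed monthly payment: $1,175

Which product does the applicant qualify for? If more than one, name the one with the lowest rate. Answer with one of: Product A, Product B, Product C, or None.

Product C

Total debts = (1,175 + 510 + 40 + 630) = 2,355; DTI = 2,355/6,950 = 33.9%.
LTV = 165,000/201,000 = 82.1%.
Reserves = 6,420/1,175 = 5.5 months.
Product A: score 801 ≥ 580; DTI 33.9% ≤ 50%; LTV 82.1% ≤ 85%; employment 15 < 24 mo; reserves 5.5 ≥ 2 mo → does not qualify.
Product B: score 801 ≥ 660; DTI 33.9% ≤ 36%; reserves 5.5 ≥ 2 mo → qualifies.
Product C: score 801 ≥ 660; DTI 33.9% ≤ 36%; LTV 82.1% ≤ 95% → qualifies.
Qualifying: Product B, Product C. Lowest rate is 8.05% → Product C.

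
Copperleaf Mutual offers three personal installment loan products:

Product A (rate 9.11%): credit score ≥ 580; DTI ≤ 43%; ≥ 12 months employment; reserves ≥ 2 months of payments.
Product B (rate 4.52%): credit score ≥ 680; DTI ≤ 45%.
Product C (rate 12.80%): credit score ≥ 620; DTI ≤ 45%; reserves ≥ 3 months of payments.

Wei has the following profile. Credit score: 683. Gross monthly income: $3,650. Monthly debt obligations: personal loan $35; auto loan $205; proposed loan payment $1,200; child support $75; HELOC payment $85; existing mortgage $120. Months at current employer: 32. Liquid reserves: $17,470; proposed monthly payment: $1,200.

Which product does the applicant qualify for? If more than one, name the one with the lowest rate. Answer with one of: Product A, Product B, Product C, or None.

None

Total debts = (35 + 205 + 1,200 + 75 + 85 + 120) = 1,720; DTI = 1,720/3,650 = 47.1%.
Reserves = 17,470/1,200 = 14.6 months.
Product A: score 683 ≥ 580; DTI 47.1% > 43%; employment 32 ≥ 12 mo; reserves 14.6 ≥ 2 mo → does not qualify.
Product B: score 683 ≥ 680; DTI 47.1% > 45% → does not qualify.
Product C: score 683 ≥ 620; DTI 47.1% > 45%; reserves 14.6 ≥ 3 mo → does not qualify.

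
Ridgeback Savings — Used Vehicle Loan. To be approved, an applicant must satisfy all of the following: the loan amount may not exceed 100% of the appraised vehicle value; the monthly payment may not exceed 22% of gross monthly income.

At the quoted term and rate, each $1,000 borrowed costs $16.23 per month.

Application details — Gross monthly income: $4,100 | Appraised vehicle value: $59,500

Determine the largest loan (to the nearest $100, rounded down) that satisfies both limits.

$55,500

Payment cap: 22% × $4,100 = $902/month.
At $16.23 per $1,000, that supports 902/16.23 × 1,000 ≈ $55,576 → $55,500.
LTV cap: 100% × $59,500 = $59,500 → $59,500.
Binding constraint: payment-to-income.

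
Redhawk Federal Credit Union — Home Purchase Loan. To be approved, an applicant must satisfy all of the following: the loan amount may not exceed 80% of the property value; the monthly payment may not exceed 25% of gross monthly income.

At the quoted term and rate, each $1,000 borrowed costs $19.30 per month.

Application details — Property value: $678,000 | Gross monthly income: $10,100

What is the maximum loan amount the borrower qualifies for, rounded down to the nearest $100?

Payment cap: 25% × $10,100 = $2,525/month.
At $19.30 per $1,000, that supports 2,525/19.30 × 1,000 ≈ $130,829 → $130,800.
LTV cap: 80% × $678,000 = $542,400 → $542,400.
Binding constraint: payment-to-income.

$130,800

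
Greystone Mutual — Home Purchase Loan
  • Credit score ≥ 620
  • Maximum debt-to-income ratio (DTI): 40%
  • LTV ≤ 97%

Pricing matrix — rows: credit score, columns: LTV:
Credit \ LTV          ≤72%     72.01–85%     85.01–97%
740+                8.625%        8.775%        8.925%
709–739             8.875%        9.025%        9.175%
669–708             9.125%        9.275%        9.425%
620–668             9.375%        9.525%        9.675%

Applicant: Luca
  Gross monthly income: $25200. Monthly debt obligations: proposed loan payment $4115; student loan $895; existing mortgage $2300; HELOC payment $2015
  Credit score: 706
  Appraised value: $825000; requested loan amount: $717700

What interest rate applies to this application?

9.425%

Credit score 706 ≥ 620; Total monthly debts = (4,115 + 895 + 2,300 + 2,015) = 9,325. DTI = 9,325/25,200 = 37% ≤ 40%
LTV: 717,700 ÷ 825,000 = 87%, within 97% cap
Credit 706 → row 669–708; LTV 87% → column 85.01–97%. Grid cell → 9.425%.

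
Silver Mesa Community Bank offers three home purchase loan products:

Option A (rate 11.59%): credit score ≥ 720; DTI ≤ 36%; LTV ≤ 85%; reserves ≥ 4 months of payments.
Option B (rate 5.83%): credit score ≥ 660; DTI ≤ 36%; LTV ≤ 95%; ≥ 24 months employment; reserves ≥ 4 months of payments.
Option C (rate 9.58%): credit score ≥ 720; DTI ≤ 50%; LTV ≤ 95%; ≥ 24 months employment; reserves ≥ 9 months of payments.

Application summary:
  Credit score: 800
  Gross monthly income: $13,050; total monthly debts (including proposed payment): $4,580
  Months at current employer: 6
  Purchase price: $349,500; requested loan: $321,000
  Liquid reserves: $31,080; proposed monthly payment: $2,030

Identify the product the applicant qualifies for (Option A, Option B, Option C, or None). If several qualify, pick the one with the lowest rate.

None

DTI = 4,580/13,050 = 35.1%.
LTV = 321,000/349,500 = 91.8%.
Reserves = 31,080/2,030 = 15.3 months.
Option A: score 800 ≥ 720; DTI 35.1% ≤ 36%; LTV 91.8% > 85%; reserves 15.3 ≥ 4 mo → does not qualify.
Option B: score 800 ≥ 660; DTI 35.1% ≤ 36%; LTV 91.8% ≤ 95%; employment 6 < 24 mo; reserves 15.3 ≥ 4 mo → does not qualify.
Option C: score 800 ≥ 720; DTI 35.1% ≤ 50%; LTV 91.8% ≤ 95%; employment 6 < 24 mo; reserves 15.3 ≥ 9 mo → does not qualify.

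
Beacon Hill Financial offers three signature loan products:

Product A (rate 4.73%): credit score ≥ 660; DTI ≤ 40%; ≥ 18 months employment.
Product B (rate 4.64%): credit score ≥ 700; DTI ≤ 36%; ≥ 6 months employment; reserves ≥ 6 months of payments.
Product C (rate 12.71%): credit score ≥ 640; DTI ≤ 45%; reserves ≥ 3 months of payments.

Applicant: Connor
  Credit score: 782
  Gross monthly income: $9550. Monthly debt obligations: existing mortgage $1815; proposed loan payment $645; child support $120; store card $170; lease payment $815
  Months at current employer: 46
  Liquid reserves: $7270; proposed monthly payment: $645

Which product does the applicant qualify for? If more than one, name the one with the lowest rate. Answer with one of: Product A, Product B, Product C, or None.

Total debts = (1,815 + 645 + 120 + 170 + 815) = 3,565; DTI = 3,565/9,550 = 37.3%.
Reserves = 7,270/645 = 11.3 months.
Product A: score 782 ≥ 660; DTI 37.3% ≤ 40%; employment 46 ≥ 18 mo → qualifies.
Product B: score 782 ≥ 700; DTI 37.3% > 36%; employment 46 ≥ 6 mo; reserves 11.3 ≥ 6 mo → does not qualify.
Product C: score 782 ≥ 640; DTI 37.3% ≤ 45%; reserves 11.3 ≥ 3 mo → qualifies.
Qualifying: Product A, Product C. Lowest rate is 4.73% → Product A.

Product A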